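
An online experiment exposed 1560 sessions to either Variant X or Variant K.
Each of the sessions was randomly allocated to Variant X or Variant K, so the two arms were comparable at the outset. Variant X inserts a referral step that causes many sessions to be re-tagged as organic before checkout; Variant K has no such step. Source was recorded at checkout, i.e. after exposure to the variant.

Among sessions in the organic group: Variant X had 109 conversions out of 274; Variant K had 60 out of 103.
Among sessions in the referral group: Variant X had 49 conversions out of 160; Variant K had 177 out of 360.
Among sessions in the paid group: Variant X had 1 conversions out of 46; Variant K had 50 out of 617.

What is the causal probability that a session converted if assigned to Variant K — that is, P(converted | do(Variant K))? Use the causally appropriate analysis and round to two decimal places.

Within every traffic source level Variant K has the higher rate, yet pooled Variant X does — Simpson's reversal.
Traffic source here is a post-treatment variable shaped by the variant; conditioning on it would introduce bias rather than remove it. The overall comparison is the causal one.
So P(outcome | do(Variant K)) is just the pooled rate for Variant K: 287/1080 = 0.266.

0.27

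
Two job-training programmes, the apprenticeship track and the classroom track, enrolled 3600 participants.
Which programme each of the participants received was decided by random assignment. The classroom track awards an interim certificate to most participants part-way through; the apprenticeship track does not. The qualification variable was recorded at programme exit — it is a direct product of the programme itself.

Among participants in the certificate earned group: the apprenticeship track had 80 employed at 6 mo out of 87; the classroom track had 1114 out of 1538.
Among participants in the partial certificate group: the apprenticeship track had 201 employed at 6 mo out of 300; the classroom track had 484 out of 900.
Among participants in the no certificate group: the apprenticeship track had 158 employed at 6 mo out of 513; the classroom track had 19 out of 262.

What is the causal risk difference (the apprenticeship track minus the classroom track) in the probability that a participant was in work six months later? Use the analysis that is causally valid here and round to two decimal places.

-0.11

Qualification attained during the programme here is a post-treatment variable shaped by the programme; conditioning on it would introduce bias rather than remove it. The overall comparison is the causal one.
The causal difference is the pooled difference: 0.488 − 0.599 = -0.111.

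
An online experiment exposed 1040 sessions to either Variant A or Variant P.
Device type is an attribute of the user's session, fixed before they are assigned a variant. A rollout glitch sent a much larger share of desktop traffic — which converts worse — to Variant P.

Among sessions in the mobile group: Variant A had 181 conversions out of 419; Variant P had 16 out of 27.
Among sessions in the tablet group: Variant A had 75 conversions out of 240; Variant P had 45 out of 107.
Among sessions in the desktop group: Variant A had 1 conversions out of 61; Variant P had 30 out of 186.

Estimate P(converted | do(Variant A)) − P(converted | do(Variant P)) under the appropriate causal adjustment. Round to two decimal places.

Nothing the variant does changes device type; the imbalance is an allocation artefact. With device type also predicting the outcome, the pooled figure is confounded, and the within-stratum comparison is the causal one.
Adjusting over the population distribution of device type: 0.429·(0.432−0.593) + 0.334·(0.312−0.421) + 0.237·(0.016−0.161) = -0.139.

-0.14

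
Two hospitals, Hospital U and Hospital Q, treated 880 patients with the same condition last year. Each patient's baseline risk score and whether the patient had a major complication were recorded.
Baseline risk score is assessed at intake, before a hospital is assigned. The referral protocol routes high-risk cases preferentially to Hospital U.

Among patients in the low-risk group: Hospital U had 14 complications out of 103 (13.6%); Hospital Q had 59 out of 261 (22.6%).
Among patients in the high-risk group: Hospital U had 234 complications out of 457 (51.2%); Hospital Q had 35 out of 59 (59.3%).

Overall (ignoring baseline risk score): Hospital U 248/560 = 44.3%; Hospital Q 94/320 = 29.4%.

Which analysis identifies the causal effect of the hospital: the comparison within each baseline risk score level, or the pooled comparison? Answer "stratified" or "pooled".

stratified

The stratified and pooled comparisons disagree (Hospital U wins within each baseline risk score; Hospital Q wins overall), so the answer turns on the causal role of baseline risk score.
The imbalance in baseline risk score arose from how patients were allocated, not from anything the hospital did; and baseline risk score independently affects the outcome. The pooled gap is confounded — condition on baseline risk score.
Within each level — low-risk: 13.6% vs 22.6%; high-risk: 51.2% vs 59.3% — Hospital U is lower every time.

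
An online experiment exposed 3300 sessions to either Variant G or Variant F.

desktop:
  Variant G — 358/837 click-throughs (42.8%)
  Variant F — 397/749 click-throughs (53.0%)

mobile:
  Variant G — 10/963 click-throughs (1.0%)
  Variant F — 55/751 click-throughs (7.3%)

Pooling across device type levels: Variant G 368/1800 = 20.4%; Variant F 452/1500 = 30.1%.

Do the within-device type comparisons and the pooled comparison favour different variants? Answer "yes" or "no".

no

Within each device type level (desktop 42.8% vs 53.0%; mobile 1.0% vs 7.3%), Variant F has the higher rate every time. Pooled: 20.4% vs 30.1% — Variant F has the higher rate overall. They agree.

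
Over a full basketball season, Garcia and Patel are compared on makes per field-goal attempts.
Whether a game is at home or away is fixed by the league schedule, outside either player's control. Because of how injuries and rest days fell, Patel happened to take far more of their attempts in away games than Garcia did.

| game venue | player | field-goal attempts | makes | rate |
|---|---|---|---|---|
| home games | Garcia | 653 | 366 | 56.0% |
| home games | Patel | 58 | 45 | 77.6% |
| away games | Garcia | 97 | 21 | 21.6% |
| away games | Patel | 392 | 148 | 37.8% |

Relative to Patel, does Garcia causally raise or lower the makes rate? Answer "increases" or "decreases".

decreases

The game venue-specific comparison favours Patel throughout, but the pooled figures favour Garcia. The question is whether to condition on game venue.
The imbalance in game venue arose from how field-goal attempts were allocated, not from anything the player did; and game venue independently affects the outcome. The pooled gap is confounded — condition on game venue.
Within each level — home games: 56.0% vs 77.6%; away games: 21.6% vs 37.8% — Patel is higher every time.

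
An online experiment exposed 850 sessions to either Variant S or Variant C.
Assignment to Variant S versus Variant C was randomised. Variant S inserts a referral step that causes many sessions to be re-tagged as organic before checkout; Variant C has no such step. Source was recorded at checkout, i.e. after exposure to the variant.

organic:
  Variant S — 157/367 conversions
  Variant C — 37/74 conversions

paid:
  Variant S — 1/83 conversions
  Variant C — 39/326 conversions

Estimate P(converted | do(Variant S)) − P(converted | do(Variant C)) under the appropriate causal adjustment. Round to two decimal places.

+0.16

The traffic source-specific comparison favours Variant C throughout, but the pooled figures favour Variant S. The question is whether to condition on traffic source.
Traffic source lies on the pathway variant → traffic source → outcome, so adjusting for it blocks the indirect effect. For the total causal effect of variant, use the unadjusted pooled rates.
The causal difference is the pooled difference: 0.351 − 0.190 = +0.161.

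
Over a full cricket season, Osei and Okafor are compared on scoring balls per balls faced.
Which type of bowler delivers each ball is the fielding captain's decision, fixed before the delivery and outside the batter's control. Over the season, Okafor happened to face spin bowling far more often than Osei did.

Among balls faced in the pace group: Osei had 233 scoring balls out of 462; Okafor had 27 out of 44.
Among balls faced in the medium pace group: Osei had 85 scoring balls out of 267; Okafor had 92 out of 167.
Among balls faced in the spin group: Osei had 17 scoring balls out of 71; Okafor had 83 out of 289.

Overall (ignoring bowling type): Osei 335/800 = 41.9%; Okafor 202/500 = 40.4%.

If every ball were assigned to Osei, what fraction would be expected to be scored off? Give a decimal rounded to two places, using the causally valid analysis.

0.37

The imbalance in bowling type arose from how balls faced were allocated, not from anything the player did; and bowling type independently affects the outcome. The pooled gap is confounded — condition on bowling type.
Standardising Osei to the population bowling type mix: 0.389·233/462 + 0.334·85/267 + 0.277·17/71 = 0.369.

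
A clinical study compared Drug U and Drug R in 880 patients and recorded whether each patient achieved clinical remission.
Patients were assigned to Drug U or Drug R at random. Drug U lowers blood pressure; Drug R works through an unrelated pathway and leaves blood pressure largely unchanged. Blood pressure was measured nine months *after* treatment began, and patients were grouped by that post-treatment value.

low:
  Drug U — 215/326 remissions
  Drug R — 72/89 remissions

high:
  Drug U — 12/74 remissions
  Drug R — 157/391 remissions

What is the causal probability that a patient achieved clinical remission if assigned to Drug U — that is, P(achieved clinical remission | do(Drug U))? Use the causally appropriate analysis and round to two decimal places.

0.57

Within every blood pressure level Drug R has the higher rate, yet pooled Drug U does — Simpson's reversal.
Blood pressure is recorded after the drug and is itself shifted by it — it sits on the causal path from drug to outcome. Conditioning on a mediator would strip out part of the effect we want; the pooled comparison gives the total causal effect.
So P(outcome | do(Drug U)) is just the pooled rate for Drug U: 227/400 = 0.568.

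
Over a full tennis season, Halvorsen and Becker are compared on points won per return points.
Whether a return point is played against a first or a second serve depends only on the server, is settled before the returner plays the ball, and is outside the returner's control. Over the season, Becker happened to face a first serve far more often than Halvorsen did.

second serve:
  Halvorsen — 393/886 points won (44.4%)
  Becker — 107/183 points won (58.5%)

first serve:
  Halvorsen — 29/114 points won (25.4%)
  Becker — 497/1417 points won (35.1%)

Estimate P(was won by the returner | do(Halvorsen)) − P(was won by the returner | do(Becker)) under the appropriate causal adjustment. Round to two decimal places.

Serve type differs across players for reasons unrelated to any effect of the player itself, and it separately predicts the outcome — a classic confounder. We must compare within serve type levels.
Adjusting over the population distribution of serve type: 0.411·(0.444−0.585) + 0.589·(0.254−0.351) = -0.115.

-0.11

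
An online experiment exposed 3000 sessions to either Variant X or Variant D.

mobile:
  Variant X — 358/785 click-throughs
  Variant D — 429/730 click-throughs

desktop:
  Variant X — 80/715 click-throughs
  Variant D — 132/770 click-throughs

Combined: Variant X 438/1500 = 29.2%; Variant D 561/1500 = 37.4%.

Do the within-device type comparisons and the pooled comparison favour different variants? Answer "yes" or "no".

no

Within each device type level (mobile 45.6% vs 58.8%; desktop 11.2% vs 17.1%), Variant D has the higher rate every time. Pooled: 29.2% vs 37.4% — Variant D has the higher rate overall. They agree.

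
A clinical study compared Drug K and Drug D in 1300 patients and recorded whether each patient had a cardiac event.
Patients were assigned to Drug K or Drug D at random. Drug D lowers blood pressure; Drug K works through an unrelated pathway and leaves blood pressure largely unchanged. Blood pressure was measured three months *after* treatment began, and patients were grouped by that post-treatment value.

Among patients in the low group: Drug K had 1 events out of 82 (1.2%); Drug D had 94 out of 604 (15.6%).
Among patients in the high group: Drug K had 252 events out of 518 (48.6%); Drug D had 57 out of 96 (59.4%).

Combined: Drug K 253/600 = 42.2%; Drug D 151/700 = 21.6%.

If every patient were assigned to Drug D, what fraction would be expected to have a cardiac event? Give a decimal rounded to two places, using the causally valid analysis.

Drug K is lower inside every blood pressure stratum but Drug D is lower in aggregate. Whether to stratify depends on how blood pressure relates to the drug.
Blood pressure lies on the pathway drug → blood pressure → outcome, so adjusting for it blocks the indirect effect. For the total causal effect of drug, use the unadjusted pooled rates.
So P(outcome | do(Drug D)) is just the pooled rate for Drug D: 151/700 = 0.216.

0.22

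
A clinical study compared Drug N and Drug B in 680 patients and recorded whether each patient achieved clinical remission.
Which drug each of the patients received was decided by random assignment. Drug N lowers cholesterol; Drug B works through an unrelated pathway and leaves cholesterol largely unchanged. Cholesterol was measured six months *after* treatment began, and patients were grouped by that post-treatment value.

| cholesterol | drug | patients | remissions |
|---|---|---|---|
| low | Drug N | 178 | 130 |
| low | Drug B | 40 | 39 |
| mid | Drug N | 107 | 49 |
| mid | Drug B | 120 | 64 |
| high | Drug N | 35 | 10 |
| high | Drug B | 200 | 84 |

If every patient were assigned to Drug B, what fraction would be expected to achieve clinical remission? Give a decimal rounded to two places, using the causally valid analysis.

The distribution of cholesterol is itself part of what the drug does — it is an intermediate outcome. Holding it fixed would remove that part of the effect; the total effect is the pooled difference.
So P(outcome | do(Drug B)) is just the pooled rate for Drug B: 187/360 = 0.519.

0.52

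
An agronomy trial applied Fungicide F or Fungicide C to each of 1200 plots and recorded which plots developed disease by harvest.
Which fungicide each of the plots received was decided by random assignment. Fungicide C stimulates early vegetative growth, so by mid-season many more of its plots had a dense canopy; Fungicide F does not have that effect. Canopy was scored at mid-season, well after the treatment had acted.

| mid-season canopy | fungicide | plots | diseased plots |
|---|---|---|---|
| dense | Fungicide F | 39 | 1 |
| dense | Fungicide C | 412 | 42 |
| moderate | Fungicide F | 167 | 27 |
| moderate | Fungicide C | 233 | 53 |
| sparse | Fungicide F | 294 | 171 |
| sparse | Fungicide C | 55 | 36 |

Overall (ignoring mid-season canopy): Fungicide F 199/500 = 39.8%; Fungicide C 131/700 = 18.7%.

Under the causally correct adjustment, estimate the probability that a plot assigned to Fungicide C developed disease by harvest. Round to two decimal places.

Fungicide F is lower inside every mid-season canopy stratum but Fungicide C is lower in aggregate. Whether to stratify depends on how mid-season canopy relates to the fungicide.
Mid-season canopy is recorded after the fungicide and is itself shifted by it — it sits on the causal path from fungicide to outcome. Conditioning on a mediator would strip out part of the effect we want; the pooled comparison gives the total causal effect.
So P(outcome | do(Fungicide C)) is just the pooled rate for Fungicide C: 131/700 = 0.187.

0.19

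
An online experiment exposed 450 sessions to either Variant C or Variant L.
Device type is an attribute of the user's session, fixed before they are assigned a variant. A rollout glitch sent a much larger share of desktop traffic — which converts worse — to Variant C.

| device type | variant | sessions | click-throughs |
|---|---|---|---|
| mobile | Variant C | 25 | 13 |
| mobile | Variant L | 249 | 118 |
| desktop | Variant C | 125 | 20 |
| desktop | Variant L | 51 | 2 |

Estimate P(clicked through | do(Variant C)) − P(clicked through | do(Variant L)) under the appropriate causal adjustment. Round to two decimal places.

Device type differs across variants for reasons unrelated to any effect of the variant itself, and it separately predicts the outcome — a classic confounder. We must compare within device type levels.
Adjusting over the population distribution of device type: 0.609·(0.520−0.474) + 0.391·(0.160−0.039) = +0.075.

+0.08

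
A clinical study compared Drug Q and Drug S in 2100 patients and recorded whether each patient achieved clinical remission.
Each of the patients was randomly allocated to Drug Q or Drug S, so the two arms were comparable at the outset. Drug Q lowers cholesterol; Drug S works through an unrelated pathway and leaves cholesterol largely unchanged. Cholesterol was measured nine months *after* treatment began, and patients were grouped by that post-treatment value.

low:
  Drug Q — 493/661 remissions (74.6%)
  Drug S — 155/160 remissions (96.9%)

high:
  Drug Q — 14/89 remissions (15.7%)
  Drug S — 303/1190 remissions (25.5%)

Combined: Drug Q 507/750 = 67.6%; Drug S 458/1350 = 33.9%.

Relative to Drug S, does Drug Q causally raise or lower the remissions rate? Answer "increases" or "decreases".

increases

Cholesterol is recorded after the drug and is itself shifted by it — it sits on the causal path from drug to outcome. Conditioning on a mediator would strip out part of the effect we want; the pooled comparison gives the total causal effect.
Pooled: Drug Q 67.6% vs Drug S 33.9%; Drug Q is higher overall.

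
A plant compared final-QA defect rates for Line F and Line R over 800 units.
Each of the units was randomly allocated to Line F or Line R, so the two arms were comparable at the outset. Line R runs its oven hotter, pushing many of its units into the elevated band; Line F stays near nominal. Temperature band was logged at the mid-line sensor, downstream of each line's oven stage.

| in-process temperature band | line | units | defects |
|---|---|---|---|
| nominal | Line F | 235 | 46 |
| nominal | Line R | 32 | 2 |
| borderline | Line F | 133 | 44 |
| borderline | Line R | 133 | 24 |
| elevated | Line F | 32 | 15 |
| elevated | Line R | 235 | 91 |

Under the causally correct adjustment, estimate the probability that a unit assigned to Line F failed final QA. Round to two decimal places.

In-process temperature band is downstream of the line. One should not condition on a consequence of treatment, so the overall rates are the right comparison.
So P(outcome | do(Line F)) is just the pooled rate for Line F: 105/400 = 0.263.

0.26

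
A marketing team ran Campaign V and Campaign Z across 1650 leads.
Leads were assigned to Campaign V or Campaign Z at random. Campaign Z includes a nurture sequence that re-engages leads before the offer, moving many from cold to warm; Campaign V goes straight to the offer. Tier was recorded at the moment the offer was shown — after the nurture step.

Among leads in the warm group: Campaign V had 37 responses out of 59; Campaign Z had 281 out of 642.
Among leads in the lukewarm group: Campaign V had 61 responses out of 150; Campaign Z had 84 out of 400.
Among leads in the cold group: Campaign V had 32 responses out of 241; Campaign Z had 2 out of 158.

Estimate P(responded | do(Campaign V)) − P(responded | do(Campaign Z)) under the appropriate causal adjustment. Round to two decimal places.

The stratified and pooled comparisons disagree (Campaign V wins within each engagement tier; Campaign Z wins overall), so the answer turns on the causal role of engagement tier.
The distribution of engagement tier is itself part of what the campaign does — it is an intermediate outcome. Holding it fixed would remove that part of the effect; the total effect is the pooled difference.
The causal difference is the pooled difference: 0.289 − 0.306 = -0.017.

-0.02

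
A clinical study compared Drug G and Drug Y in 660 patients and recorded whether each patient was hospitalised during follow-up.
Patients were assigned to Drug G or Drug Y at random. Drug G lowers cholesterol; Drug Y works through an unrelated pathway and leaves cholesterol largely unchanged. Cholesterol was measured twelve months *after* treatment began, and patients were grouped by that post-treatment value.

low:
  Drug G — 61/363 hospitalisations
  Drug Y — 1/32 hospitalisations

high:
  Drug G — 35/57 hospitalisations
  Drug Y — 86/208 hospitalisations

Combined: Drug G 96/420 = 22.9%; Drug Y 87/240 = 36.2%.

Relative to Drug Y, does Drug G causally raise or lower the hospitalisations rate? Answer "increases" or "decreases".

Cholesterol lies on the pathway drug → cholesterol → outcome, so adjusting for it blocks the indirect effect. For the total causal effect of drug, use the unadjusted pooled rates.
Pooled: Drug G 22.9% vs Drug Y 36.2%; Drug G is lower overall.

decreases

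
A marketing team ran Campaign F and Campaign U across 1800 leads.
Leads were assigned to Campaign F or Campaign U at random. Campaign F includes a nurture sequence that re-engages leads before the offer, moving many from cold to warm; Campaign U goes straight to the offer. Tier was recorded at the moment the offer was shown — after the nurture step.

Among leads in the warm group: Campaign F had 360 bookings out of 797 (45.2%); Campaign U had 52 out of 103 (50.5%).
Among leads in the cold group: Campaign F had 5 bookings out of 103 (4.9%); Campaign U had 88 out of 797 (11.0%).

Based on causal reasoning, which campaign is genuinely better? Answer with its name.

Campaign F

Stratifying would compare campaigns among leads the campaigns themselves sorted into engagement tier groups — a form of selection on an intermediate. The unconditioned pooled rates give the total causal effect.
Pooled: Campaign F 40.6% vs Campaign U 15.6%; Campaign F is higher overall.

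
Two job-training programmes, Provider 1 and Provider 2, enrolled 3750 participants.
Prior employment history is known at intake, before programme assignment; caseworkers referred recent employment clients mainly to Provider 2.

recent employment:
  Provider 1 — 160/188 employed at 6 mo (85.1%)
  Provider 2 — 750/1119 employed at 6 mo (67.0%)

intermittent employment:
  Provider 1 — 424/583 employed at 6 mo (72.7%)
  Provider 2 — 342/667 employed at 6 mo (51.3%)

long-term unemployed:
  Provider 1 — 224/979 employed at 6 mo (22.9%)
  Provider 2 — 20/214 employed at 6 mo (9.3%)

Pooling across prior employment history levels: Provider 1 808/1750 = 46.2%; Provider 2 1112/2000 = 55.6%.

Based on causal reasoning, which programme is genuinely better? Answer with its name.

Provider 1

Provider 1 is higher inside every prior employment history stratum but Provider 2 is higher in aggregate. Whether to stratify depends on how prior employment history relates to the programme.
Here prior employment history is a common cause — it drives both which programme a case falls under and the outcome. The crude comparison mixes populations; the stratum-specific rates are the causally relevant ones.
Within each level — recent employment: 85.1% vs 67.0%; intermittent employment: 72.7% vs 51.3%; long-term unemployed: 22.9% vs 9.3% — Provider 1 is higher every time.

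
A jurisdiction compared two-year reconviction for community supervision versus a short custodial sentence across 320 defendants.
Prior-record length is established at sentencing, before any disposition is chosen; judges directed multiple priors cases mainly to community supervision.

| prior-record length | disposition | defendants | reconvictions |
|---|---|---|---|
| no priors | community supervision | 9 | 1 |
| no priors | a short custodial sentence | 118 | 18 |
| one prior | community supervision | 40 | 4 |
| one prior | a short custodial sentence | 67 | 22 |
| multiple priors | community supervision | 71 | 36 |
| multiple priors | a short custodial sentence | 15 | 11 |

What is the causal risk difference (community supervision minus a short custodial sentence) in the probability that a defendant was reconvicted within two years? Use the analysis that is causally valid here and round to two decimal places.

The imbalance in prior-record length arose from how defendants were allocated, not from anything the disposition did; and prior-record length independently affects the outcome. The pooled gap is confounded — condition on prior-record length.
Adjusting over the population distribution of prior-record length: 0.397·(0.111−0.153) + 0.334·(0.100−0.328) + 0.269·(0.507−0.733) = -0.154.

-0.15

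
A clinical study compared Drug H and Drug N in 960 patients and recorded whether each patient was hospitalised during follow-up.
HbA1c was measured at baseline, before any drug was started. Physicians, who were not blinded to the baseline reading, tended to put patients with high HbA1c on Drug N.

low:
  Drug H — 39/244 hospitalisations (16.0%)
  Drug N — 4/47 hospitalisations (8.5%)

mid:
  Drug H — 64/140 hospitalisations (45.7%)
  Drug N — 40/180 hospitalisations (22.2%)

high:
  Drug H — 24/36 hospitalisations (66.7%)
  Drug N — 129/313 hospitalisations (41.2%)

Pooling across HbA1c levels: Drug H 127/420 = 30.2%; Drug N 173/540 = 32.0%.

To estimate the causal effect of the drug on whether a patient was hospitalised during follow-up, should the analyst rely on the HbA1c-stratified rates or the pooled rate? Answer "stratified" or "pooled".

stratified

The imbalance in HbA1c arose from how patients were allocated, not from anything the drug did; and HbA1c independently affects the outcome. The pooled gap is confounded — condition on HbA1c.
Within each level — low: 16.0% vs 8.5%; mid: 45.7% vs 22.2%; high: 66.7% vs 41.2% — Drug N is lower every time.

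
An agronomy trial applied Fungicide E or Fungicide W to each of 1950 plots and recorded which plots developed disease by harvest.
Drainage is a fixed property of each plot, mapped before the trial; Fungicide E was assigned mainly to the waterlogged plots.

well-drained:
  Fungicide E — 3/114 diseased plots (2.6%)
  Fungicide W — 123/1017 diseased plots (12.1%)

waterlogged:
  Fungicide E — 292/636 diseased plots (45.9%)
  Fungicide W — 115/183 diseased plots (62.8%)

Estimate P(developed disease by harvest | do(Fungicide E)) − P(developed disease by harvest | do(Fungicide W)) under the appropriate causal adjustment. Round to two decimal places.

-0.13

Since field drainage is a pre-existing factor (not a product of the fungicide) and it affects the outcome on its own, it is a confounder. The stratified rates, not the pooled rate, identify the causal effect.
Adjusting over the population distribution of field drainage: 0.580·(0.026−0.121) + 0.420·(0.459−0.628) = -0.126.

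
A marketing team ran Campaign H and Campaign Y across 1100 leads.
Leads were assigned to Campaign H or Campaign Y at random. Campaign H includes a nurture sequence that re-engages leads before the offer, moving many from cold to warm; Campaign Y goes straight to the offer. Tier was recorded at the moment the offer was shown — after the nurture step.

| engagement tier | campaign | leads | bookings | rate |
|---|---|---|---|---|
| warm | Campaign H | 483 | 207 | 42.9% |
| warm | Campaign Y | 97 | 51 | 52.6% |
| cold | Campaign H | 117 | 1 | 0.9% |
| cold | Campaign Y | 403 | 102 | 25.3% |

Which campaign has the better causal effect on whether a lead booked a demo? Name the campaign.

Stratifying would compare campaigns among leads the campaigns themselves sorted into engagement tier groups — a form of selection on an intermediate. The unconditioned pooled rates give the total causal effect.
Pooled: Campaign H 34.7% vs Campaign Y 30.6%; Campaign H is higher overall.

Campaign H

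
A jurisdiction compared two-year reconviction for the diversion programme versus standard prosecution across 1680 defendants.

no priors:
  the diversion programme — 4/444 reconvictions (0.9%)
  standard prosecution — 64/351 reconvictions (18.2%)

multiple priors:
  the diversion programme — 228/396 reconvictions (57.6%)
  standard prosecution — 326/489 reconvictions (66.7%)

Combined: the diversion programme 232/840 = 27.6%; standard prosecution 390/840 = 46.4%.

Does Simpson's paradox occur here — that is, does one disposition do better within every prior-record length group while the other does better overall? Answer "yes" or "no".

Within each prior-record length level (no priors 0.9% vs 18.2%; multiple priors 57.6% vs 66.7%), the diversion programme has the lower rate every time. Pooled: 27.6% vs 46.4% — the diversion programme has the lower rate overall. They agree.

no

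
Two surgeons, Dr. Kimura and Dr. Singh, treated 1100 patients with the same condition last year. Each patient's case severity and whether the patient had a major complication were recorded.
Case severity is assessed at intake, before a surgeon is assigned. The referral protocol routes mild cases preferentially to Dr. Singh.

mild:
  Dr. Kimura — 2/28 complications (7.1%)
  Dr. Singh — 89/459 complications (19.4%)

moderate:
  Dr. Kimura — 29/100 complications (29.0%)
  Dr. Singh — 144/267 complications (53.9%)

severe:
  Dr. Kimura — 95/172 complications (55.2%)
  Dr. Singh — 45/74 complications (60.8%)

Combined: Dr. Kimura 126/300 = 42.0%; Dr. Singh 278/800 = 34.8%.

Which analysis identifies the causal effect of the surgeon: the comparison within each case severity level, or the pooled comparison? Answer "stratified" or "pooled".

stratified

The stratified and pooled comparisons disagree (Dr. Kimura wins within each case severity; Dr. Singh wins overall), so the answer turns on the causal role of case severity.
Case severity differs across surgeons for reasons unrelated to any effect of the surgeon itself, and it separately predicts the outcome — a classic confounder. We must compare within case severity levels.
Within each level — mild: 7.1% vs 19.4%; moderate: 29.0% vs 53.9%; severe: 55.2% vs 60.8% — Dr. Kimura is lower every time.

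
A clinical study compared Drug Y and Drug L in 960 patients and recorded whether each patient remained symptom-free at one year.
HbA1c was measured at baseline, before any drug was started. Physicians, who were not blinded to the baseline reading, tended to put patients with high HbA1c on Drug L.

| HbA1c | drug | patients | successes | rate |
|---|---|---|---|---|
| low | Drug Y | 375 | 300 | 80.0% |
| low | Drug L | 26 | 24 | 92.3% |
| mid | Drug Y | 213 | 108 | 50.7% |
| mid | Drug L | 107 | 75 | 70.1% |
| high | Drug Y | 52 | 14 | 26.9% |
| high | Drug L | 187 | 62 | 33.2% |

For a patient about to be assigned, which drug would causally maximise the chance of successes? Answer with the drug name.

Drug L

The stratified and pooled comparisons disagree (Drug L wins within each HbA1c; Drug Y wins overall), so the answer turns on the causal role of HbA1c.
Nothing the drug does changes HbA1c; the imbalance is an allocation artefact. With HbA1c also predicting the outcome, the pooled figure is confounded, and the within-stratum comparison is the causal one.
Within each level — low: 80.0% vs 92.3%; mid: 50.7% vs 70.1%; high: 26.9% vs 33.2% — Drug L is higher every time.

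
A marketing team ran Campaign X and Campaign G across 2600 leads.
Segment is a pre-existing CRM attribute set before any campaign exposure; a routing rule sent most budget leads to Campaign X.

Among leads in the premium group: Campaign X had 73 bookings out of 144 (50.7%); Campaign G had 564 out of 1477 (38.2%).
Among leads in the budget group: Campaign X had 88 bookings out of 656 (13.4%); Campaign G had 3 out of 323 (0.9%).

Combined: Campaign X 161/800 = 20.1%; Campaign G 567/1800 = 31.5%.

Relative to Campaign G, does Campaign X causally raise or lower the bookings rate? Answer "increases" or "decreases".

Since customer segment is a pre-existing factor (not a product of the campaign) and it affects the outcome on its own, it is a confounder. The stratified rates, not the pooled rate, identify the causal effect.
Within each level — premium: 50.7% vs 38.2%; budget: 13.4% vs 0.9% — Campaign X is higher every time.

increases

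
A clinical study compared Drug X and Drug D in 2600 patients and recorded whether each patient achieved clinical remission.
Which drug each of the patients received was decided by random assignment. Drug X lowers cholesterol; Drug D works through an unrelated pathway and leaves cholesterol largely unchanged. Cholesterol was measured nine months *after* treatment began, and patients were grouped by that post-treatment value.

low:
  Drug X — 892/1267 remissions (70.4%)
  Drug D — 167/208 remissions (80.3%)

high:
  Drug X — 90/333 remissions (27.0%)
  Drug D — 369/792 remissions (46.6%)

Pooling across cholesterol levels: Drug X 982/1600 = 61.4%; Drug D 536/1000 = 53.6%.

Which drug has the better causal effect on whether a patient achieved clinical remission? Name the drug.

Drug X

Within every cholesterol level Drug D has the higher rate, yet pooled Drug X does — Simpson's reversal.
Stratifying would compare drugs among patients the drugs themselves sorted into cholesterol groups — a form of selection on an intermediate. The unconditioned pooled rates give the total causal effect.
Pooled: Drug X 61.4% vs Drug D 53.6%; Drug X is higher overall.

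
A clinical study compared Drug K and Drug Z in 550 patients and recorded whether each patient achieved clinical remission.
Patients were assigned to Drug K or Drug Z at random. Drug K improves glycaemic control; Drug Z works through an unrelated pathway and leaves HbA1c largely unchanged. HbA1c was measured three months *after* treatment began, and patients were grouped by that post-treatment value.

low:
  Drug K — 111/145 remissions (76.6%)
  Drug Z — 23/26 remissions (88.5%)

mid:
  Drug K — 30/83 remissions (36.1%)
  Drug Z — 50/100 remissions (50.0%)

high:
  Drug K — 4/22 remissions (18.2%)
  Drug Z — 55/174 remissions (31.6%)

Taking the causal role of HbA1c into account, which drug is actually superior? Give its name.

Drug K

HbA1c is recorded after the drug and is itself shifted by it — it sits on the causal path from drug to outcome. Conditioning on a mediator would strip out part of the effect we want; the pooled comparison gives the total causal effect.
Pooled: Drug K 58.0% vs Drug Z 42.7%; Drug K is higher overall.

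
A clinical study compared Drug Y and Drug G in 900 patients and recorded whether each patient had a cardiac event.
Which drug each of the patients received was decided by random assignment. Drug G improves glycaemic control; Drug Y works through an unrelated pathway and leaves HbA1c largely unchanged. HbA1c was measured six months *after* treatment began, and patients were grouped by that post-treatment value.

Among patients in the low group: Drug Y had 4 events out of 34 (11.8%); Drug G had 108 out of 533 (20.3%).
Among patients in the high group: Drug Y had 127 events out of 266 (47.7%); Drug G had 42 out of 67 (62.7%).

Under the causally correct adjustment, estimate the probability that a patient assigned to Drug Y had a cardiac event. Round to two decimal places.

0.44

Within every HbA1c level Drug Y has the lower rate, yet pooled Drug G does — Simpson's reversal.
HbA1c here is a post-treatment variable shaped by the drug; conditioning on it would introduce bias rather than remove it. The overall comparison is the causal one.
So P(outcome | do(Drug Y)) is just the pooled rate for Drug Y: 131/300 = 0.437.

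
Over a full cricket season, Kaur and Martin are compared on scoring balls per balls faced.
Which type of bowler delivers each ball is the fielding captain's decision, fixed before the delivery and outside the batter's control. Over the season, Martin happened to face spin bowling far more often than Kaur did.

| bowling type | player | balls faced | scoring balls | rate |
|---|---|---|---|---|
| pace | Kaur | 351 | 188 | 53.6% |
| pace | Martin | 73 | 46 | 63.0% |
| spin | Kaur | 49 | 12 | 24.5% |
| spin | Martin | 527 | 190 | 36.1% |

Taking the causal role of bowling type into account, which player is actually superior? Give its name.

The bowling type-specific comparison favours Martin throughout, but the pooled figures favour Kaur. The question is whether to condition on bowling type.
Bowling type is set before the player has any effect — it is not caused by the player — and it independently drives the outcome. That makes it a confounder, so the causal comparison is within bowling type levels.
Within each level — pace: 53.6% vs 63.0%; spin: 24.5% vs 36.1% — Martin is higher every time.

Martin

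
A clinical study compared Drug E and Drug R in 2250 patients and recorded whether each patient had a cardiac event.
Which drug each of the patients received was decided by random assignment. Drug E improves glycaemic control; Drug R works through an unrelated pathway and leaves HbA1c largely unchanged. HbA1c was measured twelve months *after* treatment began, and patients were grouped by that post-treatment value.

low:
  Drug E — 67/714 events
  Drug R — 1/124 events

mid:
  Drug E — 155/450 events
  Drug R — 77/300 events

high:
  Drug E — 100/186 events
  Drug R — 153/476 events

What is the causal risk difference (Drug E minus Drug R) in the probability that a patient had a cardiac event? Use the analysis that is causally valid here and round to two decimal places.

-0.02

HbA1c lies on the pathway drug → HbA1c → outcome, so adjusting for it blocks the indirect effect. For the total causal effect of drug, use the unadjusted pooled rates.
The causal difference is the pooled difference: 0.239 − 0.257 = -0.018.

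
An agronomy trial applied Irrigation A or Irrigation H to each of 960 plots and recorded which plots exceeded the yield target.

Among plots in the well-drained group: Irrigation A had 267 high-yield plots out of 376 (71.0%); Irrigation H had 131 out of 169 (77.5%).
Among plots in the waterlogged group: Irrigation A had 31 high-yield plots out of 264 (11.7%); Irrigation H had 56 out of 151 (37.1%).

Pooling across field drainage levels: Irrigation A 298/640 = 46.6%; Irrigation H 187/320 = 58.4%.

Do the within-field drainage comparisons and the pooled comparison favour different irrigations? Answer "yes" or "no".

Within each field drainage level (well-drained 71.0% vs 77.5%; waterlogged 11.7% vs 37.1%), Irrigation H has the higher rate every time. Pooled: 46.6% vs 58.4% — Irrigation H has the higher rate overall. They agree.

no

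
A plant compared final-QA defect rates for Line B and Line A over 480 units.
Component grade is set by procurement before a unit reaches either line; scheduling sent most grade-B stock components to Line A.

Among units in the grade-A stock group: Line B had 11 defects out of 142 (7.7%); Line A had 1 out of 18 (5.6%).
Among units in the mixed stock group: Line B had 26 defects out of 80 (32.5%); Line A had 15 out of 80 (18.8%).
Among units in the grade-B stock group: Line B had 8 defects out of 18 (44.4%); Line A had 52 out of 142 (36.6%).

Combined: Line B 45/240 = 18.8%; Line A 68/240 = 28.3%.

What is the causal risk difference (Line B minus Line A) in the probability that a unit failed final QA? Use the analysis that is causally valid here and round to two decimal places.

Since component grade is a pre-existing factor (not a product of the line) and it affects the outcome on its own, it is a confounder. The stratified rates, not the pooled rate, identify the causal effect.
Adjusting over the population distribution of component grade: 0.333·(0.077−0.056) + 0.333·(0.325−0.188) + 0.333·(0.444−0.366) = +0.079.

+0.08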